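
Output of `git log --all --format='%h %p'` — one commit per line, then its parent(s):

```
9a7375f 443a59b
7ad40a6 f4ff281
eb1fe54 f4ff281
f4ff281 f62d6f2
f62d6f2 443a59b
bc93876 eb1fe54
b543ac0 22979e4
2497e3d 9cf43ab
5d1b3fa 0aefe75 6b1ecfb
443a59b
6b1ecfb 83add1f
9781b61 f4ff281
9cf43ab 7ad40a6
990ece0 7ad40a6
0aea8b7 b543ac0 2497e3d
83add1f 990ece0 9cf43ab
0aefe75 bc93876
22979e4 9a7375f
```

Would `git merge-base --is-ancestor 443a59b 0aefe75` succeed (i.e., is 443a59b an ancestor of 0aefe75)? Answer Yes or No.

Yes

Ancestors of 0aefe75 (commits reachable by following parents): {0aefe75, 443a59b, bc93876, eb1fe54, f4ff281, f62d6f2}.
443a59b is in that set, so it is an ancestor of 0aefe75.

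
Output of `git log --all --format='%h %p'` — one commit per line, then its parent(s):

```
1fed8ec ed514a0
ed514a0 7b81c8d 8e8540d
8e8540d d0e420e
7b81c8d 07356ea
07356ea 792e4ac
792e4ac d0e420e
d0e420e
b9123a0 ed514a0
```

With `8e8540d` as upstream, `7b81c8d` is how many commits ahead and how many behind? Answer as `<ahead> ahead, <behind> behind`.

3 ahead, 1 behind

Reachable from 7b81c8d: {07356ea, 792e4ac, 7b81c8d, d0e420e}.
Reachable from 8e8540d: {8e8540d, d0e420e}.
Only in 7b81c8d's history (ahead): {07356ea, 792e4ac, 7b81c8d} — 3.
Only in 8e8540d's history (behind): {8e8540d} — 1.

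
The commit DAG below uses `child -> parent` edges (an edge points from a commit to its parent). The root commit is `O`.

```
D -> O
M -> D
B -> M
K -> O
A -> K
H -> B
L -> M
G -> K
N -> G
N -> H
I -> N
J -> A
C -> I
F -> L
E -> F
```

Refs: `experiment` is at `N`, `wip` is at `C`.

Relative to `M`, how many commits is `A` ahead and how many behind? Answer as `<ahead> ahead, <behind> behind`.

2 ahead, 2 behind

Reachable from A: {A, K, O}.
Reachable from M: {D, M, O}.
Only in A's history (ahead): {A, K} — 2.
Only in M's history (behind): {D, M} — 2.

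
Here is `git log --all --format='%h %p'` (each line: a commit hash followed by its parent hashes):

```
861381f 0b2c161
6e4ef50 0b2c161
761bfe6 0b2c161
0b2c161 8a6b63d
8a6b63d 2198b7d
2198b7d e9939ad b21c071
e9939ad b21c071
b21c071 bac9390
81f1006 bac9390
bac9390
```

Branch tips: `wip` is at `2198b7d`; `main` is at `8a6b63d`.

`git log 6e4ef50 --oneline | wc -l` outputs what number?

7

Walking parent pointers from 6e4ef50: reachable set = {0b2c161, 2198b7d, 6e4ef50, 8a6b63d, b21c071, bac9390, e9939ad}.
That is 7 commits.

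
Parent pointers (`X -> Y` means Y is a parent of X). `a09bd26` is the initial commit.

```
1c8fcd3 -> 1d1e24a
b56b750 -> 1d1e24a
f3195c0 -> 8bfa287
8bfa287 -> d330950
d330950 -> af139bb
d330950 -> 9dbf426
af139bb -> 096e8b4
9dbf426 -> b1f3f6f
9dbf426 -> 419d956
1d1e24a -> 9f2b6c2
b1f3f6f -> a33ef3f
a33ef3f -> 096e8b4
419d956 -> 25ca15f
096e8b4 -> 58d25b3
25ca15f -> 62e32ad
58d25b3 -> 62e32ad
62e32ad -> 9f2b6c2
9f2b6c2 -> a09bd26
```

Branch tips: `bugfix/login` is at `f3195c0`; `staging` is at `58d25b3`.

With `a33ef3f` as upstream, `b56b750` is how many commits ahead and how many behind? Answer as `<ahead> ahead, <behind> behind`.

2 ahead, 4 behind

Reachable from b56b750: {1d1e24a, 9f2b6c2, a09bd26, b56b750}.
Reachable from a33ef3f: {096e8b4, 58d25b3, 62e32ad, 9f2b6c2, a09bd26, a33ef3f}.
Only in b56b750's history (ahead): {1d1e24a, b56b750} — 2.
Only in a33ef3f's history (behind): {096e8b4, 58d25b3, 62e32ad, a33ef3f} — 4.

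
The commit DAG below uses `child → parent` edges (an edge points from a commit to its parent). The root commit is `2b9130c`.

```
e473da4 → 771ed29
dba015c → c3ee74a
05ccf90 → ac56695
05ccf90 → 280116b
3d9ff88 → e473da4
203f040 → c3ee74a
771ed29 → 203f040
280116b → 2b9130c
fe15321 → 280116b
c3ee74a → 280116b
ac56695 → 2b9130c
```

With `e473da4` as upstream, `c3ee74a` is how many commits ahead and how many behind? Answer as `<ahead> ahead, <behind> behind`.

0 ahead, 3 behind

Reachable from c3ee74a: {280116b, 2b9130c, c3ee74a}.
Reachable from e473da4: {203f040, 280116b, 2b9130c, 771ed29, c3ee74a, e473da4}.
Only in c3ee74a's history (ahead): {} — 0.
Only in e473da4's history (behind): {203f040, 771ed29, e473da4} — 3.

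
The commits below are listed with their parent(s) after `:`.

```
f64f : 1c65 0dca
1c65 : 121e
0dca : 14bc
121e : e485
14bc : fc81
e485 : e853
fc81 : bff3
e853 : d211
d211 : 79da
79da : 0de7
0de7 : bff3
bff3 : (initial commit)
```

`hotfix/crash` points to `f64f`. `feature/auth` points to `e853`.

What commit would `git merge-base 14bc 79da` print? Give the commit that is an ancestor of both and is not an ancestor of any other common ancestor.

Ancestors of 14bc: {14bc, bff3, fc81}.
Ancestors of 79da: {0de7, 79da, bff3}.
Common ancestors: {bff3}.
The only common ancestor is bff3, so it is the merge base.

bff3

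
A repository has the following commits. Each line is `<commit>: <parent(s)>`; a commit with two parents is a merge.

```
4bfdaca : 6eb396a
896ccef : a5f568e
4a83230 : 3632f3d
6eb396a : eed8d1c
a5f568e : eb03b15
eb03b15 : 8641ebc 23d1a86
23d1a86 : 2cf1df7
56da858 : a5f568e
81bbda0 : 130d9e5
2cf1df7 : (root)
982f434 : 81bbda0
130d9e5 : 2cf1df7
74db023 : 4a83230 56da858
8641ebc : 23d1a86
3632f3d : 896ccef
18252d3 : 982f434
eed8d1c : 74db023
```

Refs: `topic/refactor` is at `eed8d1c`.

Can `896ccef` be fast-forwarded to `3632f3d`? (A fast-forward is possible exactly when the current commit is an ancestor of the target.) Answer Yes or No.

Yes

A fast-forward from 896ccef to 3632f3d is possible iff 896ccef is an ancestor of 3632f3d.
Ancestors of 3632f3d: {23d1a86, 2cf1df7, 3632f3d, 8641ebc, 896ccef, a5f568e, eb03b15}.
896ccef is among them, so fast-forward is possible.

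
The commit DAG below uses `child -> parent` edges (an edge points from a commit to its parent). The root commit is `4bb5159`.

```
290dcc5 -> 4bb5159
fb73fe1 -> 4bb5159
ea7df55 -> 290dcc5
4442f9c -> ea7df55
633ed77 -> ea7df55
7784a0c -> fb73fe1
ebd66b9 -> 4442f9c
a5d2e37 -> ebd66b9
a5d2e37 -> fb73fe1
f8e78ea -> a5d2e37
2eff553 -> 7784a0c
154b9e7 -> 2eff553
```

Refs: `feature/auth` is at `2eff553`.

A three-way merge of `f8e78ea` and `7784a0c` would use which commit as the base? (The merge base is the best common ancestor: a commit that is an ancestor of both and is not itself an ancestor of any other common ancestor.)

Ancestors of f8e78ea: {290dcc5, 4442f9c, 4bb5159, a5d2e37, ea7df55, ebd66b9, f8e78ea, fb73fe1}.
Ancestors of 7784a0c: {4bb5159, 7784a0c, fb73fe1}.
Common ancestors: {4bb5159, fb73fe1}.
Among these, fb73fe1 is not an ancestor of any other common ancestor — it is the merge base.

fb73fe1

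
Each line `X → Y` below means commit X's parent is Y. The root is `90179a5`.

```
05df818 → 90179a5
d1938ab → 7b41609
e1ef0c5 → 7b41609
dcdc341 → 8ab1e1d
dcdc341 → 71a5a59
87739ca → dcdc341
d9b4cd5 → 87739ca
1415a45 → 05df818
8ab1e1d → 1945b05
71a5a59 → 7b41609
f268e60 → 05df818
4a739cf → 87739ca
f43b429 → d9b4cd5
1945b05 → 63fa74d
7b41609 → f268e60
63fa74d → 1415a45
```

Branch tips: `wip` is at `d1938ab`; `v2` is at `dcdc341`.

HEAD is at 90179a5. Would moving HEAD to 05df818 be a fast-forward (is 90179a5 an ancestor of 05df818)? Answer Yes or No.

A fast-forward from 90179a5 to 05df818 is possible iff 90179a5 is an ancestor of 05df818.
Ancestors of 05df818: {05df818, 90179a5}.
90179a5 is among them, so fast-forward is possible.

Yes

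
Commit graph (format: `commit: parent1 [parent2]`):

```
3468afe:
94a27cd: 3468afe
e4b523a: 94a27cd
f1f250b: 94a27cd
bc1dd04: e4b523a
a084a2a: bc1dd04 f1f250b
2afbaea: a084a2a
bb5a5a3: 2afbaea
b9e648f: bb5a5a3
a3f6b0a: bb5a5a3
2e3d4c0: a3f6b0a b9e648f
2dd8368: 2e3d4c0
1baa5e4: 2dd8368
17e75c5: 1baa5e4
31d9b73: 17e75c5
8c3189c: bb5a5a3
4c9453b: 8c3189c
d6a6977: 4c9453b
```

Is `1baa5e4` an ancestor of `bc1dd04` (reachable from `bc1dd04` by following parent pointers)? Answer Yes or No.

No

Ancestors of bc1dd04: {3468afe, 94a27cd, bc1dd04, e4b523a}.
1baa5e4 is not in that set, so it is not an ancestor of bc1dd04.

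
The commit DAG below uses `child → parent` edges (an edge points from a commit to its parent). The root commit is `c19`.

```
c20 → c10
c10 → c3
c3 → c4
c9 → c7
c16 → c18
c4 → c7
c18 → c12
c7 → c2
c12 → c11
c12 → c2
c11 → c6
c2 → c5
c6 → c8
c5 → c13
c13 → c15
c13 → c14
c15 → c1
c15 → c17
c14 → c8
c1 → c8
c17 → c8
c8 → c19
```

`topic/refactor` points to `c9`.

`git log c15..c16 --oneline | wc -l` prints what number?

9

Reachable from c16: {c1, c11, c12, c13, c14, c15, c16, c17, c18, c19, c2, c5, c6, c8}.
Reachable from c15: {c1, c15, c17, c19, c8}.
In c16's history but not c15's: {c11, c12, c13, c14, c16, c18, c2, c5, c6} — 9 commits.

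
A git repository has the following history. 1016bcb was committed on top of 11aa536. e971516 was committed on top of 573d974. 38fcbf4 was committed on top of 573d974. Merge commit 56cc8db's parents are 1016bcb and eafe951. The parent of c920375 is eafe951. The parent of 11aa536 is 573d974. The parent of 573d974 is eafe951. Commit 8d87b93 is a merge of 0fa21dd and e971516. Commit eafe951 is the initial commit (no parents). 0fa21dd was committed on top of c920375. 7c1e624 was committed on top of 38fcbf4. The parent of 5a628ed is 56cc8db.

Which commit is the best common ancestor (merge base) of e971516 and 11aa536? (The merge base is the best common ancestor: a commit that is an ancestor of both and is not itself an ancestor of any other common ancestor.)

573d974

Ancestors of e971516: {573d974, e971516, eafe951}.
Ancestors of 11aa536: {11aa536, 573d974, eafe951}.
Common ancestors: {573d974, eafe951}.
Among these, 573d974 is not an ancestor of any other common ancestor — it is the merge base.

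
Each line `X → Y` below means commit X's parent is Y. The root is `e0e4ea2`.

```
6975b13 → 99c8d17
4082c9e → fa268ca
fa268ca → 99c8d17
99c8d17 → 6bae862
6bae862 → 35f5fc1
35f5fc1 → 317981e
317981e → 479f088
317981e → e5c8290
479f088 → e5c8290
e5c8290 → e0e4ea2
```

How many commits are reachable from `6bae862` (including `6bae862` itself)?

Walking parent pointers from 6bae862: reachable set = {317981e, 35f5fc1, 479f088, 6bae862, e0e4ea2, e5c8290}.
That is 6 commits.

6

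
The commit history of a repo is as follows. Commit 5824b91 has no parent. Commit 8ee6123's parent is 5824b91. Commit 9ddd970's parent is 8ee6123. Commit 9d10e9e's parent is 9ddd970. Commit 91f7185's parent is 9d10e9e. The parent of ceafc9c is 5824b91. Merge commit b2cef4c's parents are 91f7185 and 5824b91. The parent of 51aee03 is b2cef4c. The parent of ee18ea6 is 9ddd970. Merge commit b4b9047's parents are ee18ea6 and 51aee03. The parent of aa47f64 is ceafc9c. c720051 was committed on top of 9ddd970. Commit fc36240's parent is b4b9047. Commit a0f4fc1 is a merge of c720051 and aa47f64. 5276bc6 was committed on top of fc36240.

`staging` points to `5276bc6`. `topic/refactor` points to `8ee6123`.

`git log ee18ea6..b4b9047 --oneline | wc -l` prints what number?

5

Reachable from b4b9047: {51aee03, 5824b91, 8ee6123, 91f7185, 9d10e9e, 9ddd970, b2cef4c, b4b9047, ee18ea6}.
Reachable from ee18ea6: {5824b91, 8ee6123, 9ddd970, ee18ea6}.
In b4b9047's history but not ee18ea6's: {51aee03, 91f7185, 9d10e9e, b2cef4c, b4b9047} — 5 commits.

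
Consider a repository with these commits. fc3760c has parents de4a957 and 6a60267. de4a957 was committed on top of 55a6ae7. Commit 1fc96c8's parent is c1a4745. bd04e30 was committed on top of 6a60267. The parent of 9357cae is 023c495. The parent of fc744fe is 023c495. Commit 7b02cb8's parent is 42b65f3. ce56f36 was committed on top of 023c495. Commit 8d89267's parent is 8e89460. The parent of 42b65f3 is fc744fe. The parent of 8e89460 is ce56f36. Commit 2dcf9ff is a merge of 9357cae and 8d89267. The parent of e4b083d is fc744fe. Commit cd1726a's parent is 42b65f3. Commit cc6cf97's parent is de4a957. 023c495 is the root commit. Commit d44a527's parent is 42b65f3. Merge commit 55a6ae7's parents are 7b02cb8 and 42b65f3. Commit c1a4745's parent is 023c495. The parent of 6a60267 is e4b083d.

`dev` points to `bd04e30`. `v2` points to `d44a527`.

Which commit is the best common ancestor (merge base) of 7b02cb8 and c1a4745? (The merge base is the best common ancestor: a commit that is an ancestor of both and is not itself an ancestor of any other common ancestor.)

023c495

Ancestors of 7b02cb8: {023c495, 42b65f3, 7b02cb8, fc744fe}.
Ancestors of c1a4745: {023c495, c1a4745}.
Common ancestors: {023c495}.
The only common ancestor is 023c495, so it is the merge base.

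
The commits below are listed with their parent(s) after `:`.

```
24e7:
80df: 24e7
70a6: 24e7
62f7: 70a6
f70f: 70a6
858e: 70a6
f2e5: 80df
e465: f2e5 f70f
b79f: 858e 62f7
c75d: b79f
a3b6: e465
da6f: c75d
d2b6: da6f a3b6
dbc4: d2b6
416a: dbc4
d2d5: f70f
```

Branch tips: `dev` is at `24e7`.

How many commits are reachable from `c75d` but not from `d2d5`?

4

Reachable from c75d: {24e7, 62f7, 70a6, 858e, b79f, c75d}.
Reachable from d2d5: {24e7, 70a6, d2d5, f70f}.
In c75d's history but not d2d5's: {62f7, 858e, b79f, c75d} — 4 commits.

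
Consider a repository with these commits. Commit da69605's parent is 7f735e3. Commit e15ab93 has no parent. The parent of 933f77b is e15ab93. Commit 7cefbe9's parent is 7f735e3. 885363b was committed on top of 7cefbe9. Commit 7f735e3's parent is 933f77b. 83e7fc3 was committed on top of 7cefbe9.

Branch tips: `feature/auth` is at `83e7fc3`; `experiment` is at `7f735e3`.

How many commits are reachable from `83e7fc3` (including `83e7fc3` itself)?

Walking parent pointers from 83e7fc3: reachable set = {7cefbe9, 7f735e3, 83e7fc3, 933f77b, e15ab93}.
That is 5 commits.

5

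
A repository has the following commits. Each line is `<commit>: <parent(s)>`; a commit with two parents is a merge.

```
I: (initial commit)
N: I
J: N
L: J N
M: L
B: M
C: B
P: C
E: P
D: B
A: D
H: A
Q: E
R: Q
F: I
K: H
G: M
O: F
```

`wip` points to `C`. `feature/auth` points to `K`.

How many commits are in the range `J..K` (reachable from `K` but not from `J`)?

Reachable from K: {A, B, D, H, I, J, K, L, M, N}.
Reachable from J: {I, J, N}.
In K's history but not J's: {A, B, D, H, K, L, M} — 7 commits.

7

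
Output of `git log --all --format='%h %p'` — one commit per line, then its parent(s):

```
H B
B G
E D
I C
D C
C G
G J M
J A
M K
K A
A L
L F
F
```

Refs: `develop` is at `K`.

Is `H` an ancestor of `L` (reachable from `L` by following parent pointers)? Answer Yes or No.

No

Ancestors of L: {F, L}.
H is not in that set, so it is not an ancestor of L.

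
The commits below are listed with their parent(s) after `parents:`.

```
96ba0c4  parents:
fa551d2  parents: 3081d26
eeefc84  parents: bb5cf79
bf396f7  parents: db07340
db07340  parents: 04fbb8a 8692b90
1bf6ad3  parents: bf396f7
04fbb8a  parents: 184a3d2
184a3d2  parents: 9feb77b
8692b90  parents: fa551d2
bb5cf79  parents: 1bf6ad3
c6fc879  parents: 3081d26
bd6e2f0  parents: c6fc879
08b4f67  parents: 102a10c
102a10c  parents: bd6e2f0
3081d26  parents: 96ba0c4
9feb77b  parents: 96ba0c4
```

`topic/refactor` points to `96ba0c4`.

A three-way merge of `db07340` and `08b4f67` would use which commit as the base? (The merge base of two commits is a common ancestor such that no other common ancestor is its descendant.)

3081d26

Ancestors of db07340: {04fbb8a, 184a3d2, 3081d26, 8692b90, 96ba0c4, 9feb77b, db07340, fa551d2}.
Ancestors of 08b4f67: {08b4f67, 102a10c, 3081d26, 96ba0c4, bd6e2f0, c6fc879}.
Common ancestors: {3081d26, 96ba0c4}.
Among these, 3081d26 is not an ancestor of any other common ancestor — it is the merge base.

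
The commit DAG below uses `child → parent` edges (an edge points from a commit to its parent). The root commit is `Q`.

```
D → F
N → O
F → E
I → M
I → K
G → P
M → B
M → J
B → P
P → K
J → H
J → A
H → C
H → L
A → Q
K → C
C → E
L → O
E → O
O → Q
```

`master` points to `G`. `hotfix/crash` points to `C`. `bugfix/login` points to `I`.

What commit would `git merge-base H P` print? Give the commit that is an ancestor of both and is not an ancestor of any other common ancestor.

Ancestors of H: {C, E, H, L, O, Q}.
Ancestors of P: {C, E, K, O, P, Q}.
Common ancestors: {C, E, O, Q}.
Among these, C is not an ancestor of any other common ancestor — it is the merge base.

C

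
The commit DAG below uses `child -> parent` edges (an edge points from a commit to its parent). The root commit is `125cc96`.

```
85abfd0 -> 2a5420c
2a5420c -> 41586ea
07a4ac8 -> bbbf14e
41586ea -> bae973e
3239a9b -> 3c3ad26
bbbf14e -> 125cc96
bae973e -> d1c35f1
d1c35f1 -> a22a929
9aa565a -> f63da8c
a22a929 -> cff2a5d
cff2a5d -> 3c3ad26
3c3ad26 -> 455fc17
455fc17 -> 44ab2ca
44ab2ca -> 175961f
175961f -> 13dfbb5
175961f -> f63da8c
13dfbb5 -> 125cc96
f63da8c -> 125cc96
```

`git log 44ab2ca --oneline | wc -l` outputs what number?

5

Walking parent pointers from 44ab2ca: reachable set = {125cc96, 13dfbb5, 175961f, 44ab2ca, f63da8c}.
That is 5 commits.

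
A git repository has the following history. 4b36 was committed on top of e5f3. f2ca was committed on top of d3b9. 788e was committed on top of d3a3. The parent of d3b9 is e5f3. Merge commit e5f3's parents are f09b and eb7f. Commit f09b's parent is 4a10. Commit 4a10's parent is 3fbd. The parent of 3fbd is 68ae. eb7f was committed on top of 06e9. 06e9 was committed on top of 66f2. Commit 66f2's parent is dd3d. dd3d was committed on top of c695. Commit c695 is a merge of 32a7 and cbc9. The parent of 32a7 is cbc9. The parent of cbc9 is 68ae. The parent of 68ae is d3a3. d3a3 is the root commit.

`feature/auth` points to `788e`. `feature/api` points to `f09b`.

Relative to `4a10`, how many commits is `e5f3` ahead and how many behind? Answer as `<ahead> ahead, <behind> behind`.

9 ahead, 0 behind

Reachable from e5f3: {06e9, 32a7, 3fbd, 4a10, 66f2, 68ae, c695, cbc9, d3a3, dd3d, e5f3, eb7f, f09b}.
Reachable from 4a10: {3fbd, 4a10, 68ae, d3a3}.
Only in e5f3's history (ahead): {06e9, 32a7, 66f2, c695, cbc9, dd3d, e5f3, eb7f, f09b} — 9.
Only in 4a10's history (behind): {} — 0.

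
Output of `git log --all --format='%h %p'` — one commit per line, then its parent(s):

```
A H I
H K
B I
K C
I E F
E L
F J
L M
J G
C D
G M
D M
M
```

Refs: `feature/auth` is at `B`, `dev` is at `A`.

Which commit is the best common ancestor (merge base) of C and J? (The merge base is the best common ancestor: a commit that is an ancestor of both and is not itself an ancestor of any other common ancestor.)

Ancestors of C: {C, D, M}.
Ancestors of J: {G, J, M}.
Common ancestors: {M}.
The only common ancestor is M, so it is the merge base.

M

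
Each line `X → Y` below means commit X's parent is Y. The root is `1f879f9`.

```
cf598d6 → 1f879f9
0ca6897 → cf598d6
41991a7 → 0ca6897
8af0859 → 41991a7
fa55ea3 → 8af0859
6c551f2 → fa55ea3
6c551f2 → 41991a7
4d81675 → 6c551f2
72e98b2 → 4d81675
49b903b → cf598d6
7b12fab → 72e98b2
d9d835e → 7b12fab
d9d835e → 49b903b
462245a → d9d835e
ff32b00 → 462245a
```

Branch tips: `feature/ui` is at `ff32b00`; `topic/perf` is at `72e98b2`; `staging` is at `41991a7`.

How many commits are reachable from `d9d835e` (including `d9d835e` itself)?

12

Walking parent pointers from d9d835e: reachable set = {0ca6897, 1f879f9, 41991a7, 49b903b, 4d81675, 6c551f2, 72e98b2, 7b12fab, 8af0859, cf598d6, d9d835e, fa55ea3}.
That is 12 commits.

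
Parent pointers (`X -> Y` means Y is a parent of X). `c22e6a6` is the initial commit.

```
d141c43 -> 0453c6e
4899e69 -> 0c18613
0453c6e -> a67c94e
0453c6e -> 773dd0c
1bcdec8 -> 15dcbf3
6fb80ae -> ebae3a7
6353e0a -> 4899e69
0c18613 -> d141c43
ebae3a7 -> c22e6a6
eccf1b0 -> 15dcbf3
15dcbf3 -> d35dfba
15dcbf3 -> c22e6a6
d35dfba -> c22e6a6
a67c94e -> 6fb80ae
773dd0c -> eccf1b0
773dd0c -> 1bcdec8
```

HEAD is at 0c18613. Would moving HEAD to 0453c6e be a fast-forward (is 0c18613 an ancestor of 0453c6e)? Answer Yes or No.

A fast-forward from 0c18613 to 0453c6e is possible iff 0c18613 is an ancestor of 0453c6e.
Ancestors of 0453c6e: {0453c6e, 15dcbf3, 1bcdec8, 6fb80ae, 773dd0c, a67c94e, c22e6a6, d35dfba, ebae3a7, eccf1b0}.
0c18613 is not among them, so fast-forward is not possible.

No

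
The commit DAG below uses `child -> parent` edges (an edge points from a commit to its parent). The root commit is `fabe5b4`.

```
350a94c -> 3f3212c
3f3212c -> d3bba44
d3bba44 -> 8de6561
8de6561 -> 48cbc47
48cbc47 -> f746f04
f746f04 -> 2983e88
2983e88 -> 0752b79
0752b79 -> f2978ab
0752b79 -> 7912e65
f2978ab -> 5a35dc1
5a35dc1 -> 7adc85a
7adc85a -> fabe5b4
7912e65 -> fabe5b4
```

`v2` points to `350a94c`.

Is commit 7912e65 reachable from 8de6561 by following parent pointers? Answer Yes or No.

Yes

Ancestors of 8de6561 (commits reachable by following parents): {0752b79, 2983e88, 48cbc47, 5a35dc1, 7912e65, 7adc85a, 8de6561, f2978ab, f746f04, fabe5b4}.
7912e65 is in that set, so it is an ancestor of 8de6561.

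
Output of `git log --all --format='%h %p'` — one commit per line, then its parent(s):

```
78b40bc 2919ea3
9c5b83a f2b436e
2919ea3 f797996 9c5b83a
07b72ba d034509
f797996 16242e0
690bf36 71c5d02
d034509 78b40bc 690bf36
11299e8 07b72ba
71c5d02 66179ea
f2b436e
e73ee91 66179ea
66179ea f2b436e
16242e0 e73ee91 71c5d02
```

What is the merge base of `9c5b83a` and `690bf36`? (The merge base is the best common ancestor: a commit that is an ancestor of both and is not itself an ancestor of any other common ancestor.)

f2b436e

Ancestors of 9c5b83a: {9c5b83a, f2b436e}.
Ancestors of 690bf36: {66179ea, 690bf36, 71c5d02, f2b436e}.
Common ancestors: {f2b436e}.
The only common ancestor is f2b436e, so it is the merge base.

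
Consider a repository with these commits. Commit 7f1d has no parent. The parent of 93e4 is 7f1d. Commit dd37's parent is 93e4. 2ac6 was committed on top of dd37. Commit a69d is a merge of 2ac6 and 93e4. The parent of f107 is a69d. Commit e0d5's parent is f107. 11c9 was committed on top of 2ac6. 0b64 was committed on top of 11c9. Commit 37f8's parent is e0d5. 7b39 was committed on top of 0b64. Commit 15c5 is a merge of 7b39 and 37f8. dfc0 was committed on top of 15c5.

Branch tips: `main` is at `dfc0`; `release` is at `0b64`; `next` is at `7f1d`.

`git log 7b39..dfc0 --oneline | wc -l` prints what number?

6

Reachable from dfc0: {0b64, 11c9, 15c5, 2ac6, 37f8, 7b39, 7f1d, 93e4, a69d, dd37, dfc0, e0d5, f107}.
Reachable from 7b39: {0b64, 11c9, 2ac6, 7b39, 7f1d, 93e4, dd37}.
In dfc0's history but not 7b39's: {15c5, 37f8, a69d, dfc0, e0d5, f107} — 6 commits.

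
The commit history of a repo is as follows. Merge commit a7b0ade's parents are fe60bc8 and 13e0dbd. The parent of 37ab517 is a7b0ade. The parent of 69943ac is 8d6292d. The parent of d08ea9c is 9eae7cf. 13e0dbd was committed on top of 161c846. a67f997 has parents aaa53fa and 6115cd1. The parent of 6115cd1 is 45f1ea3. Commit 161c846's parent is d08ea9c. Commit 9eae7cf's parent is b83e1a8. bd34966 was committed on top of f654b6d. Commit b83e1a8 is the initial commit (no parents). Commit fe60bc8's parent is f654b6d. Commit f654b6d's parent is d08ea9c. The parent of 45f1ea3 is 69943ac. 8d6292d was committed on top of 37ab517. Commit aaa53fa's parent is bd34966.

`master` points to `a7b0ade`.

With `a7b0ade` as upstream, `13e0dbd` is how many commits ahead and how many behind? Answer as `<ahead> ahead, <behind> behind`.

0 ahead, 3 behind

Reachable from 13e0dbd: {13e0dbd, 161c846, 9eae7cf, b83e1a8, d08ea9c}.
Reachable from a7b0ade: {13e0dbd, 161c846, 9eae7cf, a7b0ade, b83e1a8, d08ea9c, f654b6d, fe60bc8}.
Only in 13e0dbd's history (ahead): {} — 0.
Only in a7b0ade's history (behind): {a7b0ade, f654b6d, fe60bc8} — 3.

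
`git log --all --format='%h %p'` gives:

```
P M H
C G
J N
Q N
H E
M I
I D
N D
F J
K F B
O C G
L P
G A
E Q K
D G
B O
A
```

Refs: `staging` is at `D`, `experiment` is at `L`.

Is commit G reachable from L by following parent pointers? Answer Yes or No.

Ancestors of L (commits reachable by following parents): {A, B, C, D, E, F, G, H, I, J, K, L, M, N, O, P, Q}.
G is in that set, so it is an ancestor of L.

Yes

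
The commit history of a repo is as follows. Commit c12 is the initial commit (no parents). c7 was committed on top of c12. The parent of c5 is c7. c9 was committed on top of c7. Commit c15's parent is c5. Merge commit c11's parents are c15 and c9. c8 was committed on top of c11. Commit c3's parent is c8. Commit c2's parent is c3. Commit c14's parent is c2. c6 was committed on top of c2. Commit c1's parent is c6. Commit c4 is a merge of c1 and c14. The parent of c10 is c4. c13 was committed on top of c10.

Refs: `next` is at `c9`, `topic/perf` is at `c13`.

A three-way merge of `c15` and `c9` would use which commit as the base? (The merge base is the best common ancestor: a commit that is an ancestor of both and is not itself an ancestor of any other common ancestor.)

Ancestors of c15: {c12, c15, c5, c7}.
Ancestors of c9: {c12, c7, c9}.
Common ancestors: {c12, c7}.
Among these, c7 is not an ancestor of any other common ancestor — it is the merge base.

c7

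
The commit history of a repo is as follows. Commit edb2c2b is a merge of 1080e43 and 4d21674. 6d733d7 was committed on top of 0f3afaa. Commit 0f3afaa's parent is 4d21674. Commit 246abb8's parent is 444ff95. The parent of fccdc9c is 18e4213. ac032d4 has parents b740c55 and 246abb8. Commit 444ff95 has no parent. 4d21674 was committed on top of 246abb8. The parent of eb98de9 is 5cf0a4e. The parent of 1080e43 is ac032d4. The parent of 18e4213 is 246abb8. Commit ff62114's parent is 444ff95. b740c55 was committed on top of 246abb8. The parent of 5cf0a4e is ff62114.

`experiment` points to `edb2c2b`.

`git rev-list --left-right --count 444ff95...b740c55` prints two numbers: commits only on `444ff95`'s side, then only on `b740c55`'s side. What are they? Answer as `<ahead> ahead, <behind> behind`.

Reachable from 444ff95: {444ff95}.
Reachable from b740c55: {246abb8, 444ff95, b740c55}.
Only in 444ff95's history (ahead): {} — 0.
Only in b740c55's history (behind): {246abb8, b740c55} — 2.

0 ahead, 2 behind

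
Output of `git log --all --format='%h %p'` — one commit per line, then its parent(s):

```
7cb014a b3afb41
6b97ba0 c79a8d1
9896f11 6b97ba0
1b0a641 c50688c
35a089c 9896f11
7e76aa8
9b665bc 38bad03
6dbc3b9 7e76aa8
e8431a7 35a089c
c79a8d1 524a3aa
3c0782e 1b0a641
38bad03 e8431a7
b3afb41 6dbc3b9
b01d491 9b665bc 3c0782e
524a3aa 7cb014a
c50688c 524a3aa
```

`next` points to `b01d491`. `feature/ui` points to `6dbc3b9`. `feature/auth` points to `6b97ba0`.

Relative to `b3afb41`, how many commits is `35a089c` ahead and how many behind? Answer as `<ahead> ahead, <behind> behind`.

6 ahead, 0 behind

Reachable from 35a089c: {35a089c, 524a3aa, 6b97ba0, 6dbc3b9, 7cb014a, 7e76aa8, 9896f11, b3afb41, c79a8d1}.
Reachable from b3afb41: {6dbc3b9, 7e76aa8, b3afb41}.
Only in 35a089c's history (ahead): {35a089c, 524a3aa, 6b97ba0, 7cb014a, 9896f11, c79a8d1} — 6.
Only in b3afb41's history (behind): {} — 0.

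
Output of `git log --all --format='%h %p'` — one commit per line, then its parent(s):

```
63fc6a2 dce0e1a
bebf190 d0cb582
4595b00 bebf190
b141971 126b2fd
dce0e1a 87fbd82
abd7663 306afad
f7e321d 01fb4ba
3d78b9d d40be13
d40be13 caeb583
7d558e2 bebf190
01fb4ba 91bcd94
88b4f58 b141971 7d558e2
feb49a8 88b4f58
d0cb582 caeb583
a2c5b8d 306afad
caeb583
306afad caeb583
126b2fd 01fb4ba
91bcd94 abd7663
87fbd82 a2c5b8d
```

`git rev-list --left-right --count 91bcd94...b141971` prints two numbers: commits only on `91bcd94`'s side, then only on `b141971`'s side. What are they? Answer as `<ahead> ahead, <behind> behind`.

0 ahead, 3 behind

Reachable from 91bcd94: {306afad, 91bcd94, abd7663, caeb583}.
Reachable from b141971: {01fb4ba, 126b2fd, 306afad, 91bcd94, abd7663, b141971, caeb583}.
Only in 91bcd94's history (ahead): {} — 0.
Only in b141971's history (behind): {01fb4ba, 126b2fd, b141971} — 3.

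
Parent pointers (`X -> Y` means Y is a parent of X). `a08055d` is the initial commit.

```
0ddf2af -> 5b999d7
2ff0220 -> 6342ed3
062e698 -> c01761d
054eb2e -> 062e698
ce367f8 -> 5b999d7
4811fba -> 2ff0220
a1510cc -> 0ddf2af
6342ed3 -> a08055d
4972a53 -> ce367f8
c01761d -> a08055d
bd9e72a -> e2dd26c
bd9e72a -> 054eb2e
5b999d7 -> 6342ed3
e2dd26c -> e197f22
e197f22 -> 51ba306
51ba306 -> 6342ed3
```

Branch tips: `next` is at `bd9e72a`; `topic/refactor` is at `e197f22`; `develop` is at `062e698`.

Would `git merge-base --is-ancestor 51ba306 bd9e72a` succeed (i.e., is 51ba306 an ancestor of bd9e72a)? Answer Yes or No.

Yes

Ancestors of bd9e72a (commits reachable by following parents): {054eb2e, 062e698, 51ba306, 6342ed3, a08055d, bd9e72a, c01761d, e197f22, e2dd26c}.
51ba306 is in that set, so it is an ancestor of bd9e72a.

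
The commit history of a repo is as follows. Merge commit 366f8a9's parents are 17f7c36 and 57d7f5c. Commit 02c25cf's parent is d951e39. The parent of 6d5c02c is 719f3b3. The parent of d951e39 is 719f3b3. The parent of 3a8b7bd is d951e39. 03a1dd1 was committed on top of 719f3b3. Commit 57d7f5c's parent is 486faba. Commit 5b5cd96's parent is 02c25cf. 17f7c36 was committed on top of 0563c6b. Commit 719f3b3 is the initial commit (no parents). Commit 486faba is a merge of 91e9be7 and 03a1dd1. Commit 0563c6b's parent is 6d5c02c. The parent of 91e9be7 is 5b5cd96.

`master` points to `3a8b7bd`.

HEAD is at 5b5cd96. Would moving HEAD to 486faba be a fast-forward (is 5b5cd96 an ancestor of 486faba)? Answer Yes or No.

A fast-forward from 5b5cd96 to 486faba is possible iff 5b5cd96 is an ancestor of 486faba.
Ancestors of 486faba: {02c25cf, 03a1dd1, 486faba, 5b5cd96, 719f3b3, 91e9be7, d951e39}.
5b5cd96 is among them, so fast-forward is possible.

Yes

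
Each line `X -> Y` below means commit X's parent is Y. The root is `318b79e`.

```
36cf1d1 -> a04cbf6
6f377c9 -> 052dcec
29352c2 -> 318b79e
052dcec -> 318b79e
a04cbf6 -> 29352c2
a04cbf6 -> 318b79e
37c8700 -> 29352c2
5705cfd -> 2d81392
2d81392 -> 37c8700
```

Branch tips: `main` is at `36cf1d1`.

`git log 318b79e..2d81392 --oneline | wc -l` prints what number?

3

Reachable from 2d81392: {29352c2, 2d81392, 318b79e, 37c8700}.
Reachable from 318b79e: {318b79e}.
In 2d81392's history but not 318b79e's: {29352c2, 2d81392, 37c8700} — 3 commits.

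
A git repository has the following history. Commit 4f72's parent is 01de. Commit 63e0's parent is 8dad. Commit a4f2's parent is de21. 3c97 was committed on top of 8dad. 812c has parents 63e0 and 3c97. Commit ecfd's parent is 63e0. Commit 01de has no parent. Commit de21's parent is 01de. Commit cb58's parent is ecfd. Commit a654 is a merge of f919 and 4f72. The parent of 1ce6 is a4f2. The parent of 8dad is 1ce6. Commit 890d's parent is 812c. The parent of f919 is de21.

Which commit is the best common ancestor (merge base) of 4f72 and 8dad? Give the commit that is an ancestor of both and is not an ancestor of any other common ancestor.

Ancestors of 4f72: {01de, 4f72}.
Ancestors of 8dad: {01de, 1ce6, 8dad, a4f2, de21}.
Common ancestors: {01de}.
The only common ancestor is 01de, so it is the merge base.

01de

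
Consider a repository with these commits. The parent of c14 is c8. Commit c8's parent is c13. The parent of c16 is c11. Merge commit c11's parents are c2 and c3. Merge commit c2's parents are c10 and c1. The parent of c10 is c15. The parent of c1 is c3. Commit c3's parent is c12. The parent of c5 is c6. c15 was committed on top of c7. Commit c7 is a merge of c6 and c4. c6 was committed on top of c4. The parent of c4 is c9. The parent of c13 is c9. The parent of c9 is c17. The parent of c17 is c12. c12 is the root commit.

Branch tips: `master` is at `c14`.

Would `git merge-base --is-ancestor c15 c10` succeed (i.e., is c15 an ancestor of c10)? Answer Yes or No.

Ancestors of c10 (commits reachable by following parents): {c10, c12, c15, c17, c4, c6, c7, c9}.
c15 is in that set, so it is an ancestor of c10.

Yes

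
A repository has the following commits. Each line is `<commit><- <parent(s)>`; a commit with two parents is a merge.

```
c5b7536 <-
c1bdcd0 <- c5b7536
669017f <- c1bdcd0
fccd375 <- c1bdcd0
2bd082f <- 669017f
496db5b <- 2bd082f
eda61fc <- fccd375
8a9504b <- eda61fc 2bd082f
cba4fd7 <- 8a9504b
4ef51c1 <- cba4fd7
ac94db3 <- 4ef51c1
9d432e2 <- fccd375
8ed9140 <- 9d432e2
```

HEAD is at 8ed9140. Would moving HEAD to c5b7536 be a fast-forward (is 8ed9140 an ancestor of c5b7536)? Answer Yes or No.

A fast-forward from 8ed9140 to c5b7536 is possible iff 8ed9140 is an ancestor of c5b7536.
Ancestors of c5b7536: {c5b7536}.
8ed9140 is not among them, so fast-forward is not possible.

No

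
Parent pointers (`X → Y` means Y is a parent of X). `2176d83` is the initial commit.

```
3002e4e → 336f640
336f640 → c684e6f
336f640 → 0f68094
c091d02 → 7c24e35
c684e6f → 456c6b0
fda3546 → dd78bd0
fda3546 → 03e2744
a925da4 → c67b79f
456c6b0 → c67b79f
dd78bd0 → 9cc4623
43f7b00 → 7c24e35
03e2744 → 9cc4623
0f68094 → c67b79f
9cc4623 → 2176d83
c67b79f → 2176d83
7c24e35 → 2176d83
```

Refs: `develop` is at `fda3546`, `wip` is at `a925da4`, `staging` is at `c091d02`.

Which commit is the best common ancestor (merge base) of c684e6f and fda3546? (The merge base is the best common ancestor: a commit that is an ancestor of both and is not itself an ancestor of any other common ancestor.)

Ancestors of c684e6f: {2176d83, 456c6b0, c67b79f, c684e6f}.
Ancestors of fda3546: {03e2744, 2176d83, 9cc4623, dd78bd0, fda3546}.
Common ancestors: {2176d83}.
The only common ancestor is 2176d83, so it is the merge base.

2176d83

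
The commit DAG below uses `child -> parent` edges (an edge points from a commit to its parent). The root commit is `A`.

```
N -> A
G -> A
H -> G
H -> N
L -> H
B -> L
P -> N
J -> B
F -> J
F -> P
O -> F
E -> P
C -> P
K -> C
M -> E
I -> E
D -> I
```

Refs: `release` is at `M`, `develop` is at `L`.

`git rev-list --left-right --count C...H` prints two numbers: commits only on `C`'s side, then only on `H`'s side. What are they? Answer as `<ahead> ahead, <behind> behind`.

Reachable from C: {A, C, N, P}.
Reachable from H: {A, G, H, N}.
Only in C's history (ahead): {C, P} — 2.
Only in H's history (behind): {G, H} — 2.

2 ahead, 2 behind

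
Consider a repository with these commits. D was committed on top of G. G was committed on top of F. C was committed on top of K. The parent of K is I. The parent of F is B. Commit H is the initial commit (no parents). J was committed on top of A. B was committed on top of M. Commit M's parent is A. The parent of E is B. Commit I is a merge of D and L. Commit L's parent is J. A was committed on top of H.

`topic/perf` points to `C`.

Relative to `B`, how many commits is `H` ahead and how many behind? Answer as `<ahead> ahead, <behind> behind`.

Reachable from H: {H}.
Reachable from B: {A, B, H, M}.
Only in H's history (ahead): {} — 0.
Only in B's history (behind): {A, B, M} — 3.

0 ahead, 3 behind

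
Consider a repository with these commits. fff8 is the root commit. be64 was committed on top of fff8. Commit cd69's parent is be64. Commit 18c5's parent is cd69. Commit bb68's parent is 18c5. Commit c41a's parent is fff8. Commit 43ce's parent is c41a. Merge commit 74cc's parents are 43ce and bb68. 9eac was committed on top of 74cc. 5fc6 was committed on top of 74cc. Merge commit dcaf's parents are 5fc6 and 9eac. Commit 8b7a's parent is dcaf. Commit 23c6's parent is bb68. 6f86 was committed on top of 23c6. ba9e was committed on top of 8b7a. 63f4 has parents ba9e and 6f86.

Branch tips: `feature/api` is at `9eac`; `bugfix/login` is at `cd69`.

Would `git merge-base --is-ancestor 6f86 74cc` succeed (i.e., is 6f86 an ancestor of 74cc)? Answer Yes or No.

Ancestors of 74cc: {18c5, 43ce, 74cc, bb68, be64, c41a, cd69, fff8}.
6f86 is not in that set, so it is not an ancestor of 74cc.

No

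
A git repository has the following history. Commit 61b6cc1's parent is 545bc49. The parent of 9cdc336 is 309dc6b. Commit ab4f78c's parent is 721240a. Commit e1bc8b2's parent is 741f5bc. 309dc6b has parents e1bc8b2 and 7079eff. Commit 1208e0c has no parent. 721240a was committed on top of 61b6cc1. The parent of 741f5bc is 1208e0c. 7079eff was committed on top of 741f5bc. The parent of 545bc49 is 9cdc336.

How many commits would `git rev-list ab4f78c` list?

Walking parent pointers from ab4f78c: reachable set = {1208e0c, 309dc6b, 545bc49, 61b6cc1, 7079eff, 721240a, 741f5bc, 9cdc336, ab4f78c, e1bc8b2}.
That is 10 commits.

10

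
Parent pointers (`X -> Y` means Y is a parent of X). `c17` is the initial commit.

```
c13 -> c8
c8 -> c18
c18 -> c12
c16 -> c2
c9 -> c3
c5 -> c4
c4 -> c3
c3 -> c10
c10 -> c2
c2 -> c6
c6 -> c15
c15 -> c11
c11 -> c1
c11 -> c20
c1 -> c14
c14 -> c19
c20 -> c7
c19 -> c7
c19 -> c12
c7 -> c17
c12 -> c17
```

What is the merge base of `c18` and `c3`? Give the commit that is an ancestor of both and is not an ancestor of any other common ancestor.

c12

Ancestors of c18: {c12, c17, c18}.
Ancestors of c3: {c1, c10, c11, c12, c14, c15, c17, c19, c2, c20, c3, c6, c7}.
Common ancestors: {c12, c17}.
Among these, c12 is not an ancestor of any other common ancestor — it is the merge base.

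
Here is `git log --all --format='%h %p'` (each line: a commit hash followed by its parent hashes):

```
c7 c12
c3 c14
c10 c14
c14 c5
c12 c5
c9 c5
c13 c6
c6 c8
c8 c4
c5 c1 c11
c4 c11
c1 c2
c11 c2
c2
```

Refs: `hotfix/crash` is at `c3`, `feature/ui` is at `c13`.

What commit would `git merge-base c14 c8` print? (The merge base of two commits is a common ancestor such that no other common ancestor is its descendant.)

Ancestors of c14: {c1, c11, c14, c2, c5}.
Ancestors of c8: {c11, c2, c4, c8}.
Common ancestors: {c11, c2}.
Among these, c11 is not an ancestor of any other common ancestor — it is the merge base.

c11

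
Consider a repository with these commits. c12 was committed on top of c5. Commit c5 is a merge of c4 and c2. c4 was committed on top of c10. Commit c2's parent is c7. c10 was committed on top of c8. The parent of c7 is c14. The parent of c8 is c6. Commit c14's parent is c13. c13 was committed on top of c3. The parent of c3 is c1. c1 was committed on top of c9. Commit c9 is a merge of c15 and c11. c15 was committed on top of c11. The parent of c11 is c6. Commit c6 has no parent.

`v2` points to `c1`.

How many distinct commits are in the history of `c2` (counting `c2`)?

Walking parent pointers from c2: reachable set = {c1, c11, c13, c14, c15, c2, c3, c6, c7, c9}.
That is 10 commits.

10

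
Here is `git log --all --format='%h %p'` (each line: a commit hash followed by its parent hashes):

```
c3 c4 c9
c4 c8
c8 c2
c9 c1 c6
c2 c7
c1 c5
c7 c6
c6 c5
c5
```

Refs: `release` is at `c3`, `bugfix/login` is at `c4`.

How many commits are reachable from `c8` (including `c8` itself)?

Walking parent pointers from c8: reachable set = {c2, c5, c6, c7, c8}.
That is 5 commits.

5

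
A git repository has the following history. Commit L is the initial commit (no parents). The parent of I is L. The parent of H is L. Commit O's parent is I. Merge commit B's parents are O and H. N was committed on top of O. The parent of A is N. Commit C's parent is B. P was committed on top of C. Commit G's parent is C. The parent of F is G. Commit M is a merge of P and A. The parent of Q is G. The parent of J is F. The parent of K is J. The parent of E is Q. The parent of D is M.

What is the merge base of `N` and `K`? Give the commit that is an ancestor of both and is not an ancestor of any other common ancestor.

O

Ancestors of N: {I, L, N, O}.
Ancestors of K: {B, C, F, G, H, I, J, K, L, O}.
Common ancestors: {I, L, O}.
Among these, O is not an ancestor of any other common ancestor — it is the merge base.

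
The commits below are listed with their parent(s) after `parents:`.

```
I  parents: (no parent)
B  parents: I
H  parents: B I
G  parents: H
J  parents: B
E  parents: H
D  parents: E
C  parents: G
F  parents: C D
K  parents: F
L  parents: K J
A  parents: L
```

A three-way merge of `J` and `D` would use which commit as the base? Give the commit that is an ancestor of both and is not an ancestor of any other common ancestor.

B

Ancestors of J: {B, I, J}.
Ancestors of D: {B, D, E, H, I}.
Common ancestors: {B, I}.
Among these, B is not an ancestor of any other common ancestor — it is the merge base.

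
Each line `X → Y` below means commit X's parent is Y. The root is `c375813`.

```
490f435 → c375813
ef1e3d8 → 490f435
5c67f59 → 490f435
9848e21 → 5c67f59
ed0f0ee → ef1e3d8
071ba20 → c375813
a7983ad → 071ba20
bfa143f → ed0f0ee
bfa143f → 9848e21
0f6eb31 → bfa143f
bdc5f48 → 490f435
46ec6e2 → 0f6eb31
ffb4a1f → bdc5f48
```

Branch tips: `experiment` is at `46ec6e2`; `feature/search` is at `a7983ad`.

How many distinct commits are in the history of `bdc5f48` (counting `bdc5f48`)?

Walking parent pointers from bdc5f48: reachable set = {490f435, bdc5f48, c375813}.
That is 3 commits.

3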